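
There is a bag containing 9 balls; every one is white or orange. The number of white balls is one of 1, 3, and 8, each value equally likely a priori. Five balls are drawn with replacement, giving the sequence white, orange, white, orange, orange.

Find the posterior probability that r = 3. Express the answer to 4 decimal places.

Under each hypothesis, the probability of the observed sequence is: P(data | r = 1) = (1/9)(8/9)(1/9)(8/9)(8/9) = 0.0086708; P(data | r = 3) = (3/9)(6/9)(3/9)(6/9)(6/9) = 0.032922; P(data | r = 8) = (8/9)(1/9)(8/9)(1/9)(1/9) = 0.0010838.
Multiplying each by its prior: 1/3 · 0.0086708 = 0.0028903, 1/3 · 0.032922 = 0.010974, 1/3 · 0.0010838 = 0.00036128; summing to 0.014225.
By Bayes' rule, P(r = 3 | data) = (0.010974) / (0.014225) = 0.77143.

0.7714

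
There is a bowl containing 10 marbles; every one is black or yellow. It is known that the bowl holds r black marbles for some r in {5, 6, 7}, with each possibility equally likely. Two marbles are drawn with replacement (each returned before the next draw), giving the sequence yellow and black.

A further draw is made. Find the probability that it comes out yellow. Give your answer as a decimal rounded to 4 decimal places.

Compute the likelihood of the observed sequence for each case: P(data | r = 5) = (5/10)(5/10) = 1/4; P(data | r = 6) = (4/10)(6/10) = 6/25; P(data | r = 7) = (3/10)(7/10) = 21/100.
Multiplying each by its prior: 1/3 · 1/4 = 1/12, 1/3 · 6/25 = 2/25, 1/3 · 21/100 = 7/100; these sum to 7/30.
Normalising, the posterior is P(r = 5 | data) = 5/14, P(r = 6 | data) = 12/35, P(r = 7 | data) = 3/10.
The predictive probability is P(yellow next | data) = (1/2)(5/14) + (2/5)(12/35) + (3/10)(3/10) = 71/175.

0.4057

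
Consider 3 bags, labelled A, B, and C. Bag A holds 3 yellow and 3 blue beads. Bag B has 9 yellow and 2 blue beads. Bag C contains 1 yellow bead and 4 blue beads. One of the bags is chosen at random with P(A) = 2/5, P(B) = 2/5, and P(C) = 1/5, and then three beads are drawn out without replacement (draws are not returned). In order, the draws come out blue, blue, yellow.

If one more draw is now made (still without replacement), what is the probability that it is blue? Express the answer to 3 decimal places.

0.559

The likelihood of the observed sequence under each hypothesis: P(data | bag A) = (3/6)(2/5)(3/4) = 3/20; P(data | bag B) = (2/11)(1/10)(9/9) = 1/55; P(data | bag C) = (4/5)(3/4)(1/3) = 1/5.
Multiplying each by its prior: 2/5 · 3/20 = 3/50, 2/5 · 1/55 = 2/275, 1/5 · 1/5 = 1/25; these sum to 59/550.
Normalising, the posterior is P(bag A | data) = 33/59, P(bag B | data) = 4/59, P(bag C | data) = 22/59.
The predictive probability is P(blue next | data) = (1/3)(33/59) + (0)(4/59) + (1)(22/59) = 33/59.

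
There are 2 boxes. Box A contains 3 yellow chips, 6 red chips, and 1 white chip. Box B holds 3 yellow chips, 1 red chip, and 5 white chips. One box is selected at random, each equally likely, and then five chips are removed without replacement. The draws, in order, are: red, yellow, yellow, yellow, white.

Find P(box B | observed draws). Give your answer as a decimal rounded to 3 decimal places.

0.625

For each hypothesis, P(data | H) works out to: P(data | box A) = (6/10)(3/9)(2/8)(1/7)(1/6) = 0.0011905; P(data | box B) = (1/9)(3/8)(2/7)(1/6)(5/5) = 0.0019841.
The prior-weighted likelihoods are 1/2 · 0.0011905 = 0.00059524, 1/2 · 0.0019841 = 0.00099206; summing to 0.0015873.
Hence P(box B | data) = (0.00099206) / (0.0015873) = 0.625.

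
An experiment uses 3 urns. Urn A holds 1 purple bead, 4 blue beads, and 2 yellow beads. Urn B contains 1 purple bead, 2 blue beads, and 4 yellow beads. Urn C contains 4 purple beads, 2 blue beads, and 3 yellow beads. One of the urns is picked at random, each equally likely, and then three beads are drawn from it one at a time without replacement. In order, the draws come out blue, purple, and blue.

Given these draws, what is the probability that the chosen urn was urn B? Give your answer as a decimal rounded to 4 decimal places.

0.1154

The likelihood of the observed sequence under each hypothesis: P(data | urn A) = (4/7)(1/6)(3/5) = 2/35; P(data | urn B) = (2/7)(1/6)(1/5) = 1/105; P(data | urn C) = (2/9)(4/8)(1/7) = 1/63.
The prior-weighted likelihoods are 1/3 · 2/35 = 2/105, 1/3 · 1/105 = 1/315, 1/3 · 1/63 = 1/189; with total 26/945.
Hence P(urn B | data) = (1/315) / (26/945) = 3/26.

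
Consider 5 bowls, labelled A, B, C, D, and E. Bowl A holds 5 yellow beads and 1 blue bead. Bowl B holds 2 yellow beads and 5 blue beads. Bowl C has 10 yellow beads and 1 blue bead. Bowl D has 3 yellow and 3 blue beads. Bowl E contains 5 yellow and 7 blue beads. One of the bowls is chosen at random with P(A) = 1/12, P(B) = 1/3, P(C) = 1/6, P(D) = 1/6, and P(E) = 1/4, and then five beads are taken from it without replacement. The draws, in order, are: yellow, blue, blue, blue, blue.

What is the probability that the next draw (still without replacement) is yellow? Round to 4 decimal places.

0.5184

Compute the likelihood of the observed sequence for each case: P(data | bowl A) = (5/6)(1/5)(0/4) = 0; P(data | bowl B) = (2/7)(5/6)(4/5)(3/4)(2/3) = 0.095238; P(data | bowl C) = (10/11)(1/10)(0/9) = 0; P(data | bowl D) = (3/6)(3/5)(2/4)(1/3)(0/2) = 0; P(data | bowl E) = (5/12)(7/11)(6/10)(5/9)(4/8) = 0.044192.
Multiplying each by its prior: 1/12 · 0 = 0, 1/3 · 0.095238 = 0.031746, 1/6 · 0 = 0, 1/6 · 0 = 0, 1/4 · 0.044192 = 0.011048; these sum to 0.042794.
Normalising, the posterior is P(bowl A | data) = 0, P(bowl B | data) = 0.74183, P(bowl C | data) = 0, P(bowl D | data) = 0, P(bowl E | data) = 0.25817.
The predictive probability is P(yellow next | data) = (1/2)(0.74183) + (4/7)(0.25817) = 0.51844.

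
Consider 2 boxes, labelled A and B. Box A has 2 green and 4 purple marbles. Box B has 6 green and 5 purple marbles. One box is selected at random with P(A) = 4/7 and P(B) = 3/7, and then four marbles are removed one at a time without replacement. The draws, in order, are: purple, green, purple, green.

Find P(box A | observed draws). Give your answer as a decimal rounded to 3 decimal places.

0.540

For each hypothesis, P(data | H) works out to: P(data | box A) = (4/6)(2/5)(3/4)(1/3) = 0.066667; P(data | box B) = (5/11)(6/10)(4/9)(5/8) = 0.075758.
The prior-weighted likelihoods are 4/7 · 0.066667 = 0.038095, 3/7 · 0.075758 = 0.032468; these sum to 0.070563.
By Bayes' rule, P(box A | data) = (0.038095) / (0.070563) = 0.53988.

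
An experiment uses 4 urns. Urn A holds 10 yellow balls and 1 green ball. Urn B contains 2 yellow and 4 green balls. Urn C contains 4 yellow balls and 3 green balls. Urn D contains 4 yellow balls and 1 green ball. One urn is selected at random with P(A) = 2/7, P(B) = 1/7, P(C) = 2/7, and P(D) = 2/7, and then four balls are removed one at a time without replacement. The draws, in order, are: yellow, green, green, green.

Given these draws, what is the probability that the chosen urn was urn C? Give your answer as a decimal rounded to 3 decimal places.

Compute the likelihood of the observed sequence for each case: P(data | urn A) = (10/11)(1/10)(0/9) = 0; P(data | urn B) = (2/6)(4/5)(3/4)(2/3) = 2/15; P(data | urn C) = (4/7)(3/6)(2/5)(1/4) = 1/35; P(data | urn D) = (4/5)(1/4)(0/3) = 0.
The prior-weighted likelihoods are 2/7 · 0 = 0, 1/7 · 2/15 = 2/105, 2/7 · 1/35 = 2/245, 2/7 · 0 = 0; summing to 4/147.
Hence P(urn C | data) = (2/245) / (4/147) = 3/10.

0.300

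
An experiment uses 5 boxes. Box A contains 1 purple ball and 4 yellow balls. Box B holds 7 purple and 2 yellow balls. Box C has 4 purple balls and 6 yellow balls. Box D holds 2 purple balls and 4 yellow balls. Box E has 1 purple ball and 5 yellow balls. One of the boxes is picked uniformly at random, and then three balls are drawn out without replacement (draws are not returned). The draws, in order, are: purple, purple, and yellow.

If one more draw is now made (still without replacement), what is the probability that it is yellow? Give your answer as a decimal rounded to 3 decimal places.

0.498

For each hypothesis, P(data | H) works out to: P(data | box A) = (1/5)(0/4) = 0; P(data | box B) = (7/9)(6/8)(2/7) = 1/6; P(data | box C) = (4/10)(3/9)(6/8) = 1/10; P(data | box D) = (2/6)(1/5)(4/4) = 1/15; P(data | box E) = (1/6)(0/5) = 0.
The prior-weighted likelihoods are 1/5 · 0 = 0, 1/5 · 1/6 = 1/30, 1/5 · 1/10 = 1/50, 1/5 · 1/15 = 1/75, 1/5 · 0 = 0; these sum to 1/15.
Normalising, the posterior is P(box A | data) = 0, P(box B | data) = 1/2, P(box C | data) = 3/10, P(box D | data) = 1/5, P(box E | data) = 0.
The predictive probability is P(yellow next | data) = (1/6)(1/2) + (5/7)(3/10) + (1)(1/5) = 209/420.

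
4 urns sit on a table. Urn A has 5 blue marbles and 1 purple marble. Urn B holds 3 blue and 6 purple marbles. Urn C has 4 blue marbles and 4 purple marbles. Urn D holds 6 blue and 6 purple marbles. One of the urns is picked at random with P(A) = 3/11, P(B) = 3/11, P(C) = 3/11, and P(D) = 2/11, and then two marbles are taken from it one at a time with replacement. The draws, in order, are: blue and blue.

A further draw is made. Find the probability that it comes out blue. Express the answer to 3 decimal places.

0.674

For each hypothesis, P(data | H) works out to: P(data | urn A) = (5/6)(5/6) = 25/36; P(data | urn B) = (3/9)(3/9) = 1/9; P(data | urn C) = (4/8)(4/8) = 1/4; P(data | urn D) = (6/12)(6/12) = 1/4.
Multiplying each by its prior: 3/11 · 25/36 = 25/132, 3/11 · 1/9 = 1/33, 3/11 · 1/4 = 3/44, 2/11 · 1/4 = 1/22; these sum to 1/3.
The posterior is then P(urn A | data) = 25/44, P(urn B | data) = 1/11, P(urn C | data) = 9/44, P(urn D | data) = 3/22.
Averaging over the posterior, P(blue next | data) = (5/6)(25/44) + (1/3)(1/11) + (1/2)(9/44) + (1/2)(3/22) = 89/132.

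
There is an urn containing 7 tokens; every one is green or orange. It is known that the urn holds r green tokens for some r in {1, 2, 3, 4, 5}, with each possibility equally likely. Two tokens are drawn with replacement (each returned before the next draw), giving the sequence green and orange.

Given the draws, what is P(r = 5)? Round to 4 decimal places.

For each hypothesis, P(data | H) works out to: P(data | r = 1) = (1/7)(6/7) = 6/49; P(data | r = 2) = (2/7)(5/7) = 10/49; P(data | r = 3) = (3/7)(4/7) = 12/49; P(data | r = 4) = (4/7)(3/7) = 12/49; P(data | r = 5) = (5/7)(2/7) = 10/49.
Multiplying each by its prior: 1/5 · 6/49 = 6/245, 1/5 · 10/49 = 2/49, 1/5 · 12/49 = 12/245, 1/5 · 12/49 = 12/245, 1/5 · 10/49 = 2/49; these sum to 10/49.
By Bayes' rule, P(r = 5 | data) = (2/49) / (10/49) = 1/5.

0.2000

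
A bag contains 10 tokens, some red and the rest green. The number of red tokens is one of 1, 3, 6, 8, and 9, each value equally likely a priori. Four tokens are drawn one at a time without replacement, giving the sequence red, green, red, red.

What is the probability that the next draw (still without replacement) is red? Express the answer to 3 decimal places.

For each hypothesis, P(data | H) works out to: P(data | r = 1) = (1/10)(9/9)(0/8) = 0; P(data | r = 3) = (3/10)(7/9)(2/8)(1/7) = 0.0083333; P(data | r = 6) = (6/10)(4/9)(5/8)(4/7) = 0.095238; P(data | r = 8) = (8/10)(2/9)(7/8)(6/7) = 0.13333; P(data | r = 9) = (9/10)(1/9)(8/8)(7/7) = 0.1.
Weighting by the prior gives 1/5 · 0 = 0, 1/5 · 0.0083333 = 0.0016667, 1/5 · 0.095238 = 0.019048, 1/5 · 0.13333 = 0.026667, 1/5 · 0.1 = 0.02; these sum to 0.067381.
Normalising, the posterior is P(r = 1 | data) = 0, P(r = 3 | data) = 0.024735, P(r = 6 | data) = 0.28269, P(r = 8 | data) = 0.39576, P(r = 9 | data) = 0.29682.
Averaging over the posterior, P(red next | data) = (0)(0.024735) + (1/2)(0.28269) + (5/6)(0.39576) + (1)(0.29682) = 0.76796.

0.768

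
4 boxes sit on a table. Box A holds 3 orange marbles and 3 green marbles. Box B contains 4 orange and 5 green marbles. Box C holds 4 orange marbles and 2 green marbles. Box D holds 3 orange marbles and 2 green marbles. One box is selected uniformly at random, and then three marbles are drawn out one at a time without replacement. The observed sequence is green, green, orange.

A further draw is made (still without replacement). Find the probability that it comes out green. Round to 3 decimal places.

0.272

For each hypothesis, P(data | H) works out to: P(data | box A) = (3/6)(2/5)(3/4) = 0.15; P(data | box B) = (5/9)(4/8)(4/7) = 0.15873; P(data | box C) = (2/6)(1/5)(4/4) = 0.066667; P(data | box D) = (2/5)(1/4)(3/3) = 0.1.
Weighting by the prior gives 1/4 · 0.15 = 0.0375, 1/4 · 0.15873 = 0.039683, 1/4 · 0.066667 = 0.016667, 1/4 · 0.1 = 0.025; these sum to 0.11885.
The posterior is then P(box A | data) = 0.31553, P(box B | data) = 0.33389, P(box C | data) = 0.14023, P(box D | data) = 0.21035.
So P(green next | data) = Σ P(green next | H) P(H | data) = (1/3)(0.31553) + (1/2)(0.33389) + (0)(0.14023) + (0)(0.21035) = 0.27212.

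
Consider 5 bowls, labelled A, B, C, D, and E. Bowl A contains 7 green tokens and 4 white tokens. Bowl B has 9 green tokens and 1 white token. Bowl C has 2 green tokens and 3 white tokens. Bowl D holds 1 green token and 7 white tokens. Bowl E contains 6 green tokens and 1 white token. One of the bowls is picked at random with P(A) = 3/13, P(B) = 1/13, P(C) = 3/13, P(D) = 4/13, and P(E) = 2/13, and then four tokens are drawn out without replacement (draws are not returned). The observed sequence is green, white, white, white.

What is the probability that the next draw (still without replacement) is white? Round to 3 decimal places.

0.589

The likelihood of the observed sequence under each hypothesis: P(data | bowl A) = (7/11)(4/10)(3/9)(2/8) = 0.021212; P(data | bowl B) = (9/10)(1/9)(0/8) = 0; P(data | bowl C) = (2/5)(3/4)(2/3)(1/2) = 0.1; P(data | bowl D) = (1/8)(7/7)(6/6)(5/5) = 0.125; P(data | bowl E) = (6/7)(1/6)(0/5) = 0.
Multiplying each by its prior: 3/13 · 0.021212 = 0.0048951, 1/13 · 0 = 0, 3/13 · 0.1 = 0.023077, 4/13 · 0.125 = 0.038462, 2/13 · 0 = 0; with total 0.066434.
Normalising, the posterior is P(bowl A | data) = 0.073684, P(bowl B | data) = 0, P(bowl C | data) = 0.34737, P(bowl D | data) = 0.57895, P(bowl E | data) = 0.
Averaging over the posterior, P(white next | data) = (1/7)(0.073684) + (0)(0.34737) + (1)(0.57895) = 0.58947.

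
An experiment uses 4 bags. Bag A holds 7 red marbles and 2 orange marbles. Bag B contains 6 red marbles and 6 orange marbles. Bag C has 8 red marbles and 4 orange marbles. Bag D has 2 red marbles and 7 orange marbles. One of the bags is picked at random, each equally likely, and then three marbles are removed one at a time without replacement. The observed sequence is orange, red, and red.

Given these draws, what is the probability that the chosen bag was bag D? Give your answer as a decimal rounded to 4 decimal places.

For each hypothesis, P(data | H) works out to: P(data | bag A) = (2/9)(7/8)(6/7) = 0.16667; P(data | bag B) = (6/12)(6/11)(5/10) = 0.13636; P(data | bag C) = (4/12)(8/11)(7/10) = 0.1697; P(data | bag D) = (7/9)(2/8)(1/7) = 0.027778.
The prior-weighted likelihoods are 1/4 · 0.16667 = 0.041667, 1/4 · 0.13636 = 0.034091, 1/4 · 0.1697 = 0.042424, 1/4 · 0.027778 = 0.0069444; summing to 0.12513.
Therefore the posterior P(bag D | data) = (0.0069444) / (0.12513) = 0.055499.

0.0555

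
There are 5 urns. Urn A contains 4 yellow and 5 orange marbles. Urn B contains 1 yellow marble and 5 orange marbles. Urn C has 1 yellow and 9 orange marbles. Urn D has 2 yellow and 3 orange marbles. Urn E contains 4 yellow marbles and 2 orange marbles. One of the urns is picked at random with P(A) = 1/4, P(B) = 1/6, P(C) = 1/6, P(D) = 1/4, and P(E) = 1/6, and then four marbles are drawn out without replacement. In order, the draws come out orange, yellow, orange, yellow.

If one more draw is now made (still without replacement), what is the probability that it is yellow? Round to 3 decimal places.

The likelihood of the observed sequence under each hypothesis: P(data | urn A) = (5/9)(4/8)(4/7)(3/6) = 5/63; P(data | urn B) = (5/6)(1/5)(4/4)(0/3) = 0; P(data | urn C) = (9/10)(1/9)(8/8)(0/7) = 0; P(data | urn D) = (3/5)(2/4)(2/3)(1/2) = 1/10; P(data | urn E) = (2/6)(4/5)(1/4)(3/3) = 1/15.
Multiplying each by its prior: 1/4 · 5/63 = 5/252, 1/6 · 0 = 0, 1/6 · 0 = 0, 1/4 · 1/10 = 1/40, 1/6 · 1/15 = 1/90; summing to 47/840.
Dividing through by the total gives posterior P(urn A | data) = 50/141, P(urn B | data) = 0, P(urn C | data) = 0, P(urn D | data) = 21/47, P(urn E | data) = 28/141.
So P(yellow next | data) = Σ P(yellow next | H) P(H | data) = (2/5)(50/141) + (0)(21/47) + (1)(28/141) = 16/47.

0.340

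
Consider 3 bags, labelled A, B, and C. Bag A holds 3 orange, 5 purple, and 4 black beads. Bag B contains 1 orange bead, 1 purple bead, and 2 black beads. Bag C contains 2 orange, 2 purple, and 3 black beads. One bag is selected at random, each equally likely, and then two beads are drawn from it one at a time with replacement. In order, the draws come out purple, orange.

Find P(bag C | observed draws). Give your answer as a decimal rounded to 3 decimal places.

For each hypothesis, P(data | H) works out to: P(data | bag A) = (5/12)(3/12) = 5/48; P(data | bag B) = (1/4)(1/4) = 1/16; P(data | bag C) = (2/7)(2/7) = 4/49.
The prior-weighted likelihoods are 1/3 · 5/48 = 5/144, 1/3 · 1/16 = 1/48, 1/3 · 4/49 = 4/147; these sum to 73/882.
Therefore the posterior P(bag C | data) = (4/147) / (73/882) = 24/73.

0.329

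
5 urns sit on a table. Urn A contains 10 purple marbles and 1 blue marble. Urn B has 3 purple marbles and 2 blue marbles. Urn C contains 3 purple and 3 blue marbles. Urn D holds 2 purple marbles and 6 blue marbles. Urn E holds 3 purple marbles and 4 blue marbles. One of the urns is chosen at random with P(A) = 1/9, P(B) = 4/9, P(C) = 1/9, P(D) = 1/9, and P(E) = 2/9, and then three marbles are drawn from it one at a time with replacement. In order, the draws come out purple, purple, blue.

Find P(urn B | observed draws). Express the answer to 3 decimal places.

0.558

For each hypothesis, P(data | H) works out to: P(data | urn A) = (10/11)(10/11)(1/11) = 0.075131; P(data | urn B) = (3/5)(3/5)(2/5) = 0.144; P(data | urn C) = (3/6)(3/6)(3/6) = 0.125; P(data | urn D) = (2/8)(2/8)(6/8) = 0.046875; P(data | urn E) = (3/7)(3/7)(4/7) = 0.10496.
Multiplying each by its prior: 1/9 · 0.075131 = 0.0083479, 4/9 · 0.144 = 0.064, 1/9 · 0.125 = 0.013889, 1/9 · 0.046875 = 0.0052083, 2/9 · 0.10496 = 0.023324; summing to 0.11477.
Therefore the posterior P(urn B | data) = (0.064) / (0.11477) = 0.55764.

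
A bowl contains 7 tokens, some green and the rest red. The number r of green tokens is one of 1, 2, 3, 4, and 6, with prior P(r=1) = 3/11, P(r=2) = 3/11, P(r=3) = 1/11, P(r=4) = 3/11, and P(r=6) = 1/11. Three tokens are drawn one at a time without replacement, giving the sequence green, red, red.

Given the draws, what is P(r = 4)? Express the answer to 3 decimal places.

0.226

Under each hypothesis, the probability of the observed sequence is: P(data | r = 1) = (1/7)(6/6)(5/5) = 1/7; P(data | r = 2) = (2/7)(5/6)(4/5) = 4/21; P(data | r = 3) = (3/7)(4/6)(3/5) = 6/35; P(data | r = 4) = (4/7)(3/6)(2/5) = 4/35; P(data | r = 6) = (6/7)(1/6)(0/5) = 0.
The prior-weighted likelihoods are 3/11 · 1/7 = 3/77, 3/11 · 4/21 = 4/77, 1/11 · 6/35 = 6/385, 3/11 · 4/35 = 12/385, 1/11 · 0 = 0; with total 53/385.
Hence P(r = 4 | data) = (12/385) / (53/385) = 12/53.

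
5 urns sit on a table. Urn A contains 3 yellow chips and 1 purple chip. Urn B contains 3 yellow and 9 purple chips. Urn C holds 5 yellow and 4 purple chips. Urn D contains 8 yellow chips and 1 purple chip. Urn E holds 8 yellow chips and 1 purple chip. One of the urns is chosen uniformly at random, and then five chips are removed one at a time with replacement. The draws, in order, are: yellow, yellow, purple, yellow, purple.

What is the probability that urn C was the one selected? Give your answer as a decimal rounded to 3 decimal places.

0.392

Under each hypothesis, the probability of the observed sequence is: P(data | urn A) = (3/4)(3/4)(1/4)(3/4)(1/4) = 0.026367; P(data | urn B) = (3/12)(3/12)(9/12)(3/12)(9/12) = 0.0087891; P(data | urn C) = (5/9)(5/9)(4/9)(5/9)(4/9) = 0.03387; P(data | urn D) = (8/9)(8/9)(1/9)(8/9)(1/9) = 0.0086708; P(data | urn E) = (8/9)(8/9)(1/9)(8/9)(1/9) = 0.0086708.
The prior-weighted likelihoods are 1/5 · 0.026367 = 0.0052734, 1/5 · 0.0087891 = 0.0017578, 1/5 · 0.03387 = 0.006774, 1/5 · 0.0086708 = 0.0017342, 1/5 · 0.0086708 = 0.0017342; these sum to 0.017274.
So P(urn C | data) = (0.006774) / (0.017274) = 0.39216.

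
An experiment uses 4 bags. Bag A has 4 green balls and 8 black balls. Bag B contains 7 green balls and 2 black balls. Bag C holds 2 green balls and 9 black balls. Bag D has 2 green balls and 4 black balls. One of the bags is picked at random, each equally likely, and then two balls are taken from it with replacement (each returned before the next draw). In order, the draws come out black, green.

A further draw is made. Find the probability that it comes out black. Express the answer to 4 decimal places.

0.5958

Under each hypothesis, the probability of the observed sequence is: P(data | bag A) = (8/12)(4/12) = 0.22222; P(data | bag B) = (2/9)(7/9) = 0.17284; P(data | bag C) = (9/11)(2/11) = 0.14876; P(data | bag D) = (4/6)(2/6) = 0.22222.
Weighting by the prior gives 1/4 · 0.22222 = 0.055556, 1/4 · 0.17284 = 0.04321, 1/4 · 0.14876 = 0.03719, 1/4 · 0.22222 = 0.055556; with total 0.19151.
The posterior is then P(bag A | data) = 0.29009, P(bag B | data) = 0.22563, P(bag C | data) = 0.19419, P(bag D | data) = 0.29009.
Averaging over the posterior, P(black next | data) = (2/3)(0.29009) + (2/9)(0.22563) + (9/11)(0.19419) + (2/3)(0.29009) = 0.59581.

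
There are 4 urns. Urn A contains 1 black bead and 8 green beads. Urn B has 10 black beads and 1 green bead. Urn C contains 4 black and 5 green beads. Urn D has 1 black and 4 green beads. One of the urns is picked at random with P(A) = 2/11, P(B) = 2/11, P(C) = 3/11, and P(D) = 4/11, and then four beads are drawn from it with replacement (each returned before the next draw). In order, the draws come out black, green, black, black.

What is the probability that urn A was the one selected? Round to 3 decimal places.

Under each hypothesis, the probability of the observed sequence is: P(data | urn A) = (1/9)(8/9)(1/9)(1/9) = 0.0012193; P(data | urn B) = (10/11)(1/11)(10/11)(10/11) = 0.068301; P(data | urn C) = (4/9)(5/9)(4/9)(4/9) = 0.048773; P(data | urn D) = (1/5)(4/5)(1/5)(1/5) = 0.0064.
Weighting by the prior gives 2/11 · 0.0012193 = 0.0002217, 2/11 · 0.068301 = 0.012418, 3/11 · 0.048773 = 0.013302, 4/11 · 0.0064 = 0.0023273; these sum to 0.028269.
Therefore the posterior P(urn A | data) = (0.0002217) / (0.028269) = 0.0078423.

0.008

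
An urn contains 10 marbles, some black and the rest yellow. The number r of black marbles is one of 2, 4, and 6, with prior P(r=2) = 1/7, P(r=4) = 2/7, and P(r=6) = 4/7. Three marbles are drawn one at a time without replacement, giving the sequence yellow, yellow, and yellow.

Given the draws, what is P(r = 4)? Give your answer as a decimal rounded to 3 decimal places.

0.357

Under each hypothesis, the probability of the observed sequence is: P(data | r = 2) = (8/10)(7/9)(6/8) = 7/15; P(data | r = 4) = (6/10)(5/9)(4/8) = 1/6; P(data | r = 6) = (4/10)(3/9)(2/8) = 1/30.
Multiplying each by its prior: 1/7 · 7/15 = 1/15, 2/7 · 1/6 = 1/21, 4/7 · 1/30 = 2/105; with total 2/15.
By Bayes' rule, P(r = 4 | data) = (1/21) / (2/15) = 5/14.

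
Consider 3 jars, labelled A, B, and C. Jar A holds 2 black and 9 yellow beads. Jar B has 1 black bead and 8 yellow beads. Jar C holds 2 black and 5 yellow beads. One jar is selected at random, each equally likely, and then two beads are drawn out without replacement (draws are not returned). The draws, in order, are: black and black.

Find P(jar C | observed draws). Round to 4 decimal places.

0.7237

Compute the likelihood of the observed sequence for each case: P(data | jar A) = (2/11)(1/10) = 0.018182; P(data | jar B) = (1/9)(0/8) = 0; P(data | jar C) = (2/7)(1/6) = 0.047619.
Weighting by the prior gives 1/3 · 0.018182 = 0.0060606, 1/3 · 0 = 0, 1/3 · 0.047619 = 0.015873; summing to 0.021934.
So P(jar C | data) = (0.015873) / (0.021934) = 0.72368.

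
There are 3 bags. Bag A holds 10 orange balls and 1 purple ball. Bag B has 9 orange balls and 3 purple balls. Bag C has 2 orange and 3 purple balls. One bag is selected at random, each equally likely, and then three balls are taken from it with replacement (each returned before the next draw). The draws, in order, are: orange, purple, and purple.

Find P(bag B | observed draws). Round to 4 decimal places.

0.2363

Compute the likelihood of the observed sequence for each case: P(data | bag A) = (10/11)(1/11)(1/11) = 0.0075131; P(data | bag B) = (9/12)(3/12)(3/12) = 0.046875; P(data | bag C) = (2/5)(3/5)(3/5) = 0.144.
Multiplying each by its prior: 1/3 · 0.0075131 = 0.0025044, 1/3 · 0.046875 = 0.015625, 1/3 · 0.144 = 0.048; these sum to 0.066129.
Hence P(bag B | data) = (0.015625) / (0.066129) = 0.23628.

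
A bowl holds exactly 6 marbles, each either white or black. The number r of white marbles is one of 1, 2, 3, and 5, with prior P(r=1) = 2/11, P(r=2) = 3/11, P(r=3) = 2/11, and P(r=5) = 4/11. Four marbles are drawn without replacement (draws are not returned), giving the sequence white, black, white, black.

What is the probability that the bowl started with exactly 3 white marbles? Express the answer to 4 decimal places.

The likelihood of the observed sequence under each hypothesis: P(data | r = 1) = (1/6)(5/5)(0/4) = 0; P(data | r = 2) = (2/6)(4/5)(1/4)(3/3) = 1/15; P(data | r = 3) = (3/6)(3/5)(2/4)(2/3) = 1/10; P(data | r = 5) = (5/6)(1/5)(4/4)(0/3) = 0.
Multiplying each by its prior: 2/11 · 0 = 0, 3/11 · 1/15 = 1/55, 2/11 · 1/10 = 1/55, 4/11 · 0 = 0; with total 2/55.
Therefore the posterior P(r = 3 | data) = (1/55) / (2/55) = 1/2.

0.5000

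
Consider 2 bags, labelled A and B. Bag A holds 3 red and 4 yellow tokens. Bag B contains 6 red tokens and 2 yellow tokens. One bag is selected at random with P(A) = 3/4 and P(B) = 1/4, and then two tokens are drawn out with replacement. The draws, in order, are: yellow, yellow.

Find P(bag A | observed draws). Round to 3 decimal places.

Compute the likelihood of the observed sequence for each case: P(data | bag A) = (4/7)(4/7) = 0.32653; P(data | bag B) = (2/8)(2/8) = 0.0625.
The prior-weighted likelihoods are 3/4 · 0.32653 = 0.2449, 1/4 · 0.0625 = 0.015625; summing to 0.26052.
By Bayes' rule, P(bag A | data) = (0.2449) / (0.26052) = 0.94002.

0.940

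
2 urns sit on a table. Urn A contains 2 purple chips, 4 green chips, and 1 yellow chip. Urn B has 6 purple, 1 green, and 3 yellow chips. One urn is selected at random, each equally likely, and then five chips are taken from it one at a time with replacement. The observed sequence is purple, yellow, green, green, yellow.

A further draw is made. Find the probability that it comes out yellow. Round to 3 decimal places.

Compute the likelihood of the observed sequence for each case: P(data | urn A) = (2/7)(1/7)(4/7)(4/7)(1/7) = 0.001904; P(data | urn B) = (6/10)(3/10)(1/10)(1/10)(3/10) = 0.00054.
Weighting by the prior gives 1/2 · 0.001904 = 0.00095198, 1/2 · 0.00054 = 0.00027; summing to 0.001222.
Normalising, the posterior is P(urn A | data) = 0.77905, P(urn B | data) = 0.22095.
So P(yellow next | data) = Σ P(yellow next | H) P(H | data) = (1/7)(0.77905) + (3/10)(0.22095) = 0.17758.

0.178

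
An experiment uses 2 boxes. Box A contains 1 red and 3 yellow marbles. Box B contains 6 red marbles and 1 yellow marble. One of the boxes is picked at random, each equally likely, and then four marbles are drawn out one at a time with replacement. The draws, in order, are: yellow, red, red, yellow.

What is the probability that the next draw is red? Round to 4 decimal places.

The likelihood of the observed sequence under each hypothesis: P(data | box A) = (3/4)(1/4)(1/4)(3/4) = 0.035156; P(data | box B) = (1/7)(6/7)(6/7)(1/7) = 0.014994.
Weighting by the prior gives 1/2 · 0.035156 = 0.017578, 1/2 · 0.014994 = 0.0074969; these sum to 0.025075.
Dividing through by the total gives posterior P(box A | data) = 0.70102, P(box B | data) = 0.29898.
Averaging over the posterior, P(red next | data) = (1/4)(0.70102) + (6/7)(0.29898) = 0.43152.

0.4315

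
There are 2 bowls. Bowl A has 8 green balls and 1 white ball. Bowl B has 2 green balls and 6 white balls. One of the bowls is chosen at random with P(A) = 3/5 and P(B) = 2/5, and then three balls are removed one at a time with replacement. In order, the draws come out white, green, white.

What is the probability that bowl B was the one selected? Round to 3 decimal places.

0.895

Compute the likelihood of the observed sequence for each case: P(data | bowl A) = (1/9)(8/9)(1/9) = 0.010974; P(data | bowl B) = (6/8)(2/8)(6/8) = 0.14062.
The prior-weighted likelihoods are 3/5 · 0.010974 = 0.0065844, 2/5 · 0.14062 = 0.05625; summing to 0.062834.
By Bayes' rule, P(bowl B | data) = (0.05625) / (0.062834) = 0.89521.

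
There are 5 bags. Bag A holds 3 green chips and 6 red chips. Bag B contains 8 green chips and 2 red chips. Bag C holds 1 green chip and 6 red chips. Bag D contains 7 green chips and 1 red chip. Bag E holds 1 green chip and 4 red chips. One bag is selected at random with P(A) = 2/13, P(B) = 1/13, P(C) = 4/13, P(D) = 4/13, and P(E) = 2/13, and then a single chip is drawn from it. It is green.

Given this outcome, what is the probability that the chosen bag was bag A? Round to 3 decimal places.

For each hypothesis, P(data | H) works out to: P(data | bag A) = (3/9) = 0.33333; P(data | bag B) = (8/10) = 0.8; P(data | bag C) = (1/7) = 0.14286; P(data | bag D) = (7/8) = 0.875; P(data | bag E) = (1/5) = 0.2.
Weighting by the prior gives 2/13 · 0.33333 = 0.051282, 1/13 · 0.8 = 0.061538, 4/13 · 0.14286 = 0.043956, 4/13 · 0.875 = 0.26923, 2/13 · 0.2 = 0.030769; summing to 0.45678.
Hence P(bag A | data) = (0.051282) / (0.45678) = 0.11227.

0.112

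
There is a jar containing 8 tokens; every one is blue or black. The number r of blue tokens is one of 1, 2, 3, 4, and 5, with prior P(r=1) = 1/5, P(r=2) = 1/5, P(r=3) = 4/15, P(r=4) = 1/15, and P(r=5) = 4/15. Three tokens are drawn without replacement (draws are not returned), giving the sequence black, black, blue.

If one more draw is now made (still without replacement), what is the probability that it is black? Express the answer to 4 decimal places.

0.6403

Under each hypothesis, the probability of the observed sequence is: P(data | r = 1) = (7/8)(6/7)(1/6) = 1/8; P(data | r = 2) = (6/8)(5/7)(2/6) = 5/28; P(data | r = 3) = (5/8)(4/7)(3/6) = 5/28; P(data | r = 4) = (4/8)(3/7)(4/6) = 1/7; P(data | r = 5) = (3/8)(2/7)(5/6) = 5/56.
Weighting by the prior gives 1/5 · 1/8 = 1/40, 1/5 · 5/28 = 1/28, 4/15 · 5/28 = 1/21, 1/15 · 1/7 = 1/105, 4/15 · 5/56 = 1/42; with total 17/120.
Dividing through by the total gives posterior P(r = 1 | data) = 3/17, P(r = 2 | data) = 30/119, P(r = 3 | data) = 40/119, P(r = 4 | data) = 8/119, P(r = 5 | data) = 20/119.
Averaging over the posterior, P(black next | data) = (1)(3/17) + (4/5)(30/119) + (3/5)(40/119) + (2/5)(8/119) + (1/5)(20/119) = 381/595.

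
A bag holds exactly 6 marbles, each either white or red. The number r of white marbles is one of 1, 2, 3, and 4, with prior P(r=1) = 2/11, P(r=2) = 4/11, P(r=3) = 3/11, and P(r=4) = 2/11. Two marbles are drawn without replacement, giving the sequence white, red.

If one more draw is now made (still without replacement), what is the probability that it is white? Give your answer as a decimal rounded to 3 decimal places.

The likelihood of the observed sequence under each hypothesis: P(data | r = 1) = (1/6)(5/5) = 1/6; P(data | r = 2) = (2/6)(4/5) = 4/15; P(data | r = 3) = (3/6)(3/5) = 3/10; P(data | r = 4) = (4/6)(2/5) = 4/15.
The prior-weighted likelihoods are 2/11 · 1/6 = 1/33, 4/11 · 4/15 = 16/165, 3/11 · 3/10 = 9/110, 2/11 · 4/15 = 8/165; summing to 17/66.
Dividing through by the total gives posterior P(r = 1 | data) = 2/17, P(r = 2 | data) = 32/85, P(r = 3 | data) = 27/85, P(r = 4 | data) = 16/85.
So P(white next | data) = Σ P(white next | H) P(H | data) = (0)(2/17) + (1/4)(32/85) + (1/2)(27/85) + (3/4)(16/85) = 67/170.

0.394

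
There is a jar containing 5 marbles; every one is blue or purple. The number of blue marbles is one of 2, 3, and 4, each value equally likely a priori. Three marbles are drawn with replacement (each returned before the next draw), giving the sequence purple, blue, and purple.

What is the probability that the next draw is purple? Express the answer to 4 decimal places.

0.4824

The likelihood of the observed sequence under each hypothesis: P(data | r = 2) = (3/5)(2/5)(3/5) = 18/125; P(data | r = 3) = (2/5)(3/5)(2/5) = 12/125; P(data | r = 4) = (1/5)(4/5)(1/5) = 4/125.
Multiplying each by its prior: 1/3 · 18/125 = 6/125, 1/3 · 12/125 = 4/125, 1/3 · 4/125 = 4/375; these sum to 34/375.
Dividing through by the total gives posterior P(r = 2 | data) = 9/17, P(r = 3 | data) = 6/17, P(r = 4 | data) = 2/17.
Averaging over the posterior, P(purple next | data) = (3/5)(9/17) + (2/5)(6/17) + (1/5)(2/17) = 41/85.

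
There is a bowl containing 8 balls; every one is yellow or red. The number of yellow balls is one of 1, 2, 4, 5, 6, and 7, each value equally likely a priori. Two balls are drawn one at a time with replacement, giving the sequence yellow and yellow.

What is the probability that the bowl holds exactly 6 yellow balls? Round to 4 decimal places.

Compute the likelihood of the observed sequence for each case: P(data | r = 1) = (1/8)(1/8) = 1/64; P(data | r = 2) = (2/8)(2/8) = 1/16; P(data | r = 4) = (4/8)(4/8) = 1/4; P(data | r = 5) = (5/8)(5/8) = 25/64; P(data | r = 6) = (6/8)(6/8) = 9/16; P(data | r = 7) = (7/8)(7/8) = 49/64.
Weighting by the prior gives 1/6 · 1/64 = 1/384, 1/6 · 1/16 = 1/96, 1/6 · 1/4 = 1/24, 1/6 · 25/64 = 25/384, 1/6 · 9/16 = 3/32, 1/6 · 49/64 = 49/384; summing to 131/384.
So P(r = 6 | data) = (3/32) / (131/384) = 36/131.

0.2748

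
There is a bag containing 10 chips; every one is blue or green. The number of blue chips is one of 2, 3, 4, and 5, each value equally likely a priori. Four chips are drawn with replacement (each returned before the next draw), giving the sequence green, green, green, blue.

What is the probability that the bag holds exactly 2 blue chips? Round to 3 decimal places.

0.289

Under each hypothesis, the probability of the observed sequence is: P(data | r = 2) = (8/10)(8/10)(8/10)(2/10) = 0.1024; P(data | r = 3) = (7/10)(7/10)(7/10)(3/10) = 0.1029; P(data | r = 4) = (6/10)(6/10)(6/10)(4/10) = 0.0864; P(data | r = 5) = (5/10)(5/10)(5/10)(5/10) = 0.0625.
Multiplying each by its prior: 1/4 · 0.1024 = 0.0256, 1/4 · 0.1029 = 0.025725, 1/4 · 0.0864 = 0.0216, 1/4 · 0.0625 = 0.015625; these sum to 0.08855.
By Bayes' rule, P(r = 2 | data) = (0.0256) / (0.08855) = 0.2891.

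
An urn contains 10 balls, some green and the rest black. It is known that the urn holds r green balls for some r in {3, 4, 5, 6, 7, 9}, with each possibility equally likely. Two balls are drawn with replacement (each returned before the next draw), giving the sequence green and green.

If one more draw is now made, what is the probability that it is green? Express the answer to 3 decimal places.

0.696

Compute the likelihood of the observed sequence for each case: P(data | r = 3) = (3/10)(3/10) = 9/100; P(data | r = 4) = (4/10)(4/10) = 4/25; P(data | r = 5) = (5/10)(5/10) = 1/4; P(data | r = 6) = (6/10)(6/10) = 9/25; P(data | r = 7) = (7/10)(7/10) = 49/100; P(data | r = 9) = (9/10)(9/10) = 81/100.
Multiplying each by its prior: 1/6 · 9/100 = 3/200, 1/6 · 4/25 = 2/75, 1/6 · 1/4 = 1/24, 1/6 · 9/25 = 3/50, 1/6 · 49/100 = 49/600, 1/6 · 81/100 = 27/200; summing to 9/25.
Dividing through by the total gives posterior P(r = 3 | data) = 1/24, P(r = 4 | data) = 2/27, P(r = 5 | data) = 25/216, P(r = 6 | data) = 1/6, P(r = 7 | data) = 49/216, P(r = 9 | data) = 3/8.
So P(green next | data) = Σ P(green next | H) P(H | data) = (3/10)(1/24) + (2/5)(2/27) + (1/2)(25/216) + (3/5)(1/6) + (7/10)(49/216) + (9/10)(3/8) = 94/135.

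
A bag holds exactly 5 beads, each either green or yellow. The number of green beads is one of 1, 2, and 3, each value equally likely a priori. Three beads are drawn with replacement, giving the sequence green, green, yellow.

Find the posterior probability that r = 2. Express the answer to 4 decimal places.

0.3529

The likelihood of the observed sequence under each hypothesis: P(data | r = 1) = (1/5)(1/5)(4/5) = 4/125; P(data | r = 2) = (2/5)(2/5)(3/5) = 12/125; P(data | r = 3) = (3/5)(3/5)(2/5) = 18/125.
Weighting by the prior gives 1/3 · 4/125 = 4/375, 1/3 · 12/125 = 4/125, 1/3 · 18/125 = 6/125; with total 34/375.
By Bayes' rule, P(r = 2 | data) = (4/125) / (34/375) = 6/17.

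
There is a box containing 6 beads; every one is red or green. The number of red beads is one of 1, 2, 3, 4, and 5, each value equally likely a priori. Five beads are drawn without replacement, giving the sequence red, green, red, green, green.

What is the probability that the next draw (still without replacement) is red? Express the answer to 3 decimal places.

0.429

The likelihood of the observed sequence under each hypothesis: P(data | r = 1) = (1/6)(5/5)(0/4) = 0; P(data | r = 2) = (2/6)(4/5)(1/4)(3/3)(2/2) = 1/15; P(data | r = 3) = (3/6)(3/5)(2/4)(2/3)(1/2) = 1/20; P(data | r = 4) = (4/6)(2/5)(3/4)(1/3)(0/2) = 0; P(data | r = 5) = (5/6)(1/5)(4/4)(0/3) = 0.
Weighting by the prior gives 1/5 · 0 = 0, 1/5 · 1/15 = 1/75, 1/5 · 1/20 = 1/100, 1/5 · 0 = 0, 1/5 · 0 = 0; these sum to 7/300.
Dividing through by the total gives posterior P(r = 1 | data) = 0, P(r = 2 | data) = 4/7, P(r = 3 | data) = 3/7, P(r = 4 | data) = 0, P(r = 5 | data) = 0.
Averaging over the posterior, P(red next | data) = (0)(4/7) + (1)(3/7) = 3/7.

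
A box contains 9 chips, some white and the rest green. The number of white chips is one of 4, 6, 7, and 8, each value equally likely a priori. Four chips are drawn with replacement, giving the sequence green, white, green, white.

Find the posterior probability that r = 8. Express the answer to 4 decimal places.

0.0650

Compute the likelihood of the observed sequence for each case: P(data | r = 4) = (5/9)(4/9)(5/9)(4/9) = 0.060966; P(data | r = 6) = (3/9)(6/9)(3/9)(6/9) = 0.049383; P(data | r = 7) = (2/9)(7/9)(2/9)(7/9) = 0.029873; P(data | r = 8) = (1/9)(8/9)(1/9)(8/9) = 0.0097546.
Weighting by the prior gives 1/4 · 0.060966 = 0.015242, 1/4 · 0.049383 = 0.012346, 1/4 · 0.029873 = 0.0074684, 1/4 · 0.0097546 = 0.0024387; these sum to 0.037494.
So P(r = 8 | data) = (0.0024387) / (0.037494) = 0.065041.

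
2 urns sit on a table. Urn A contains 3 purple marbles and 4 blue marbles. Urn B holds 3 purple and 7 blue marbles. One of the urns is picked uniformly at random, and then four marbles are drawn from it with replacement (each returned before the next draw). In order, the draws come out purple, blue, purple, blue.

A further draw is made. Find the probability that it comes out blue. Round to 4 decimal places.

0.6259

The likelihood of the observed sequence under each hypothesis: P(data | urn A) = (3/7)(4/7)(3/7)(4/7) = 0.059975; P(data | urn B) = (3/10)(7/10)(3/10)(7/10) = 0.0441.
The prior-weighted likelihoods are 1/2 · 0.059975 = 0.029988, 1/2 · 0.0441 = 0.02205; summing to 0.052038.
The posterior is then P(urn A | data) = 0.57627, P(urn B | data) = 0.42373.
Averaging over the posterior, P(blue next | data) = (4/7)(0.57627) + (7/10)(0.42373) = 0.62591.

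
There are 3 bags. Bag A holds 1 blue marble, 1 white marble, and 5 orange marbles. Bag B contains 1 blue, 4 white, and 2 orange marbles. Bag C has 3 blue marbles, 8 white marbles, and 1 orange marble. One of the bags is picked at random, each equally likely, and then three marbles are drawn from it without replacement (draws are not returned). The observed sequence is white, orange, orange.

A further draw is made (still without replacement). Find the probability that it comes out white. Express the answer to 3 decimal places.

Under each hypothesis, the probability of the observed sequence is: P(data | bag A) = (1/7)(5/6)(4/5) = 2/21; P(data | bag B) = (4/7)(2/6)(1/5) = 4/105; P(data | bag C) = (8/12)(1/11)(0/10) = 0.
Weighting by the prior gives 1/3 · 2/21 = 2/63, 1/3 · 4/105 = 4/315, 1/3 · 0 = 0; these sum to 2/45.
Normalising, the posterior is P(bag A | data) = 5/7, P(bag B | data) = 2/7, P(bag C | data) = 0.
So P(white next | data) = Σ P(white next | H) P(H | data) = (0)(5/7) + (3/4)(2/7) = 3/14.

0.214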